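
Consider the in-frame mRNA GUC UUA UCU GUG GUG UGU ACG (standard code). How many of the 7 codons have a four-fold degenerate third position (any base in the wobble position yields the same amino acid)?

Codon 1 GUC (Val): third position 4-fold.
Codon 2 UUA (Leu): third position 2-fold.
Codon 3 UCU (Ser): third position 4-fold.
Codon 4 GUG (Val): third position 4-fold.
Codon 5 GUG (Val): third position 4-fold.
Codon 6 UGU (Cys): third position 2-fold.
Codon 7 ACG (Thr): third position 4-fold.
Four-fold degenerate third positions: 5.

5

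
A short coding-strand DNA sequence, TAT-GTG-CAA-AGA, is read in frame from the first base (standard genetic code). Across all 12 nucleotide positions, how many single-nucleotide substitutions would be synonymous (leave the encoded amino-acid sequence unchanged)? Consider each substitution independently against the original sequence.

7

Codon 1 (TAT, Tyr): 1 synonymous substitution.
Codon 2 (GTG, Val): 3 synonymous substitutions.
Codon 3 (CAA, Gln): 1 synonymous substitution.
Codon 4 (AGA, Arg): 2 synonymous substitutions.
Total: 1 + 3 + 1 + 2 = 7.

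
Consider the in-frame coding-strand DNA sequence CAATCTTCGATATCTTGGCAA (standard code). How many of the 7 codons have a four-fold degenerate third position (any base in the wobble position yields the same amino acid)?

Codon 1 CAA (Gln): third position 2-fold.
Codon 2 TCT (Ser): third position 4-fold.
Codon 3 TCG (Ser): third position 4-fold.
Codon 4 ATA (Ile): third position 3-fold.
Codon 5 TCT (Ser): third position 4-fold.
Codon 6 TGG (Trp): third position 1-fold.
Codon 7 CAA (Gln): third position 2-fold.
Four-fold degenerate third positions: 3.

3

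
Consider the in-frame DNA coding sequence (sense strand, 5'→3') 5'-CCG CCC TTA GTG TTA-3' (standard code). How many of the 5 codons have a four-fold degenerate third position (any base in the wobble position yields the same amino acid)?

3

Codon 1 CCG (Pro): third position 4-fold.
Codon 2 CCC (Pro): third position 4-fold.
Codon 3 TTA (Leu): third position 2-fold.
Codon 4 GTG (Val): third position 4-fold.
Codon 5 TTA (Leu): third position 2-fold.
Four-fold degenerate third positions: 3.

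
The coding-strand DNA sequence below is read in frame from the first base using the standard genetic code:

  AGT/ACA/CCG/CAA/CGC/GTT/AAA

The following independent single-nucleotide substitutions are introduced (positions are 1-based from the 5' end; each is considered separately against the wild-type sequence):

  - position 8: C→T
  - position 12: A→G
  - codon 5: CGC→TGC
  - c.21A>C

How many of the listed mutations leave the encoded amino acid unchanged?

1

Codon 3: CCG (Pro) → CTG (Leu) — missense.
Codon 4: CAA (Gln) → CAG (Gln) — synonymous.
Codon 5: CGC (Arg) → TGC (Cys) — missense.
Codon 7: AAA (Lys) → AAC (Asn) — missense.
Synonymous: 1 of 4.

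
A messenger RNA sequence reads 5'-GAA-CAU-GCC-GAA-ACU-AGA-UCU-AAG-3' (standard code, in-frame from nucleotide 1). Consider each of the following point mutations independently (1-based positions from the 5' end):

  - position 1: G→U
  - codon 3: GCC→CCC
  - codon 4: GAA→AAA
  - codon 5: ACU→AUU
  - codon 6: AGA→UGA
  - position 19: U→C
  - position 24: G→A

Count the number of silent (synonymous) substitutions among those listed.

1

Codon 1: GAA (Glu) → UAA (Stop) — nonsense.
Codon 3: GCC (Ala) → CCC (Pro) — missense.
Codon 4: GAA (Glu) → AAA (Lys) — missense.
Codon 5: ACU (Thr) → AUU (Ile) — missense.
Codon 6: AGA (Arg) → UGA (Stop) — nonsense.
Codon 7: UCU (Ser) → CCU (Pro) — missense.
Codon 8: AAG (Lys) → AAA (Lys) — synonymous.
Synonymous: 1 of 7.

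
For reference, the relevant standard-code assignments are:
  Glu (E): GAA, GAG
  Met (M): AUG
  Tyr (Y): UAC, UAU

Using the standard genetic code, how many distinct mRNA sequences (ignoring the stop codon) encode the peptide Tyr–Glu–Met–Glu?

8

Tyr: 2 codons.
Glu: 2 codons.
Met: 1 codon.
Glu: 2 codons.
2 × 2 × 1 × 2 = 8.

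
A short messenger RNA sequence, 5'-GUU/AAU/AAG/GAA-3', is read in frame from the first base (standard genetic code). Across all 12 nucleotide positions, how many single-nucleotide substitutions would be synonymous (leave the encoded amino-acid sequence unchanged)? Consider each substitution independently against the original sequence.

6

Codon 1 (GUU, Val): 3 synonymous substitutions.
Codon 2 (AAU, Asn): 1 synonymous substitution.
Codon 3 (AAG, Lys): 1 synonymous substitution.
Codon 4 (GAA, Glu): 1 synonymous substitution.
Total: 3 + 1 + 1 + 1 = 6.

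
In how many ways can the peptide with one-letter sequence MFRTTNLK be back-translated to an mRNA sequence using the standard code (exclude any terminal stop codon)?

4608

Met: 1 codon.
Phe: 2 codons.
Arg: 6 codons.
Thr: 4 codons.
Thr: 4 codons.
Asn: 2 codons.
Leu: 6 codons.
Lys: 2 codons.
1 × 2 × 6 × 4 × 4 × 2 × 6 × 2 = 4608.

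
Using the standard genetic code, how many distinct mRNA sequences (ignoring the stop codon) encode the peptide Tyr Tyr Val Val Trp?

Tyr: 2 codons.
Tyr: 2 codons.
Val: 4 codons.
Val: 4 codons.
Trp: 1 codon.
2 × 2 × 4 × 4 × 1 = 64.

64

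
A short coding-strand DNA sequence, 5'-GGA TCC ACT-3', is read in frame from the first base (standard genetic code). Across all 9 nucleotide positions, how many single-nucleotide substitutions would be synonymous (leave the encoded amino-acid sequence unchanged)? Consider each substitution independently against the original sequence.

9

Codon 1 (GGA, Gly): 3 synonymous substitutions.
Codon 2 (TCC, Ser): 3 synonymous substitutions.
Codon 3 (ACT, Thr): 3 synonymous substitutions.
Total: 3 + 3 + 3 = 9.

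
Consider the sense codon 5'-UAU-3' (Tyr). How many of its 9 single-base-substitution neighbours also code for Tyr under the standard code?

Position 1: none → 0 synonymous.
Position 2: none → 0 synonymous.
Position 3: UAC → 1 synonymous.
Total: 0 + 0 + 1 = 1.

1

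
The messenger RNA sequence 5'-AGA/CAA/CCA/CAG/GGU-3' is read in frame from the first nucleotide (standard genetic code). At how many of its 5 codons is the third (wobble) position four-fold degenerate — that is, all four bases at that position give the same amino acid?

2

Codon 1 AGA (Arg): third position 2-fold.
Codon 2 CAA (Gln): third position 2-fold.
Codon 3 CCA (Pro): third position 4-fold.
Codon 4 CAG (Gln): third position 2-fold.
Codon 5 GGU (Gly): third position 4-fold.
Four-fold degenerate third positions: 2.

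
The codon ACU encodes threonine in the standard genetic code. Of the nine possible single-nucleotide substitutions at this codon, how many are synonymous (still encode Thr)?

Position 1: none → 0 synonymous.
Position 2: none → 0 synonymous.
Position 3: ACC, ACA, ACG → 3 synonymous.
Total: 0 + 0 + 3 = 3.

3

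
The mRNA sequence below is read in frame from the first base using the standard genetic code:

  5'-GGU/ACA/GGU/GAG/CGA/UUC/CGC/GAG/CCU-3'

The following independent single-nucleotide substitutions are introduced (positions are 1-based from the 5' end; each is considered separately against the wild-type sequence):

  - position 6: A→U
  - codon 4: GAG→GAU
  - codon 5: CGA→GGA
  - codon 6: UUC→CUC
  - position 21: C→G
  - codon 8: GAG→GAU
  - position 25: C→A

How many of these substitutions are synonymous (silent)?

Codon 2: ACA (Thr) → ACU (Thr) — synonymous.
Codon 4: GAG (Glu) → GAU (Asp) — missense.
Codon 5: CGA (Arg) → GGA (Gly) — missense.
Codon 6: UUC (Phe) → CUC (Leu) — missense.
Codon 7: CGC (Arg) → CGG (Arg) — synonymous.
Codon 8: GAG (Glu) → GAU (Asp) — missense.
Codon 9: CCU (Pro) → ACU (Thr) — missense.
Synonymous: 2 of 7.

2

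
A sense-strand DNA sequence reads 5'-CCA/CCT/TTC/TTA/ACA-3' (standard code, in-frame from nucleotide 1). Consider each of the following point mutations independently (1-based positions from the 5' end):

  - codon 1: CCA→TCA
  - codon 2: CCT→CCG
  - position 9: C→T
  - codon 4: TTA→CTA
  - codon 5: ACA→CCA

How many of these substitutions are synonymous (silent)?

Codon 1: CCA (Pro) → TCA (Ser) — missense.
Codon 2: CCT (Pro) → CCG (Pro) — synonymous.
Codon 3: TTC (Phe) → TTT (Phe) — synonymous.
Codon 4: TTA (Leu) → CTA (Leu) — synonymous.
Codon 5: ACA (Thr) → CCA (Pro) — missense.
Synonymous: 3 of 5.

3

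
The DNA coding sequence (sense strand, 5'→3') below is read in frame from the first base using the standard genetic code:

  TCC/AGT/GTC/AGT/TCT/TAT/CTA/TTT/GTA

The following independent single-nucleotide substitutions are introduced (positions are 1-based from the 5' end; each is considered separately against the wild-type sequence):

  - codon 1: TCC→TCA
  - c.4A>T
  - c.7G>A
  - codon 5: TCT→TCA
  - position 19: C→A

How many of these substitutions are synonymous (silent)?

2

Codon 1: TCC (Ser) → TCA (Ser) — synonymous.
Codon 2: AGT (Ser) → TGT (Cys) — missense.
Codon 3: GTC (Val) → ATC (Ile) — missense.
Codon 5: TCT (Ser) → TCA (Ser) — synonymous.
Codon 7: CTA (Leu) → ATA (Ile) — missense.
Synonymous: 2 of 5.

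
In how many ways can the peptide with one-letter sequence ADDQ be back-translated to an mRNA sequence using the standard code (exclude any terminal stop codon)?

Ala: 4 codons.
Asp: 2 codons.
Asp: 2 codons.
Gln: 2 codons.
4 × 2 × 2 × 2 = 32.

32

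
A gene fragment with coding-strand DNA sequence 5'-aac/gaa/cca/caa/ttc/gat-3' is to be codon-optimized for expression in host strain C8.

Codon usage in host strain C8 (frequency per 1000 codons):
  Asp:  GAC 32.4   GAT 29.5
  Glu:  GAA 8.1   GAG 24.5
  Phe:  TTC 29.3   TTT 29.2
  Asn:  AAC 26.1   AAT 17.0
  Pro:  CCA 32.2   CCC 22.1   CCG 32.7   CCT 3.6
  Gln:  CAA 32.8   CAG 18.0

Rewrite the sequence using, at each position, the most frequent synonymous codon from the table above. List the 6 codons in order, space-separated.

Codon 1 (Asn): best is AAC at 26.1.
Codon 2 (Glu): best is GAG at 24.5.
Codon 3 (Pro): best is CCG at 32.7.
Codon 4 (Gln): best is CAA at 32.8.
Codon 5 (Phe): best is TTC at 29.3.
Codon 6 (Asp): best is GAC at 32.4.

AAC GAG CCG CAA TTC GAC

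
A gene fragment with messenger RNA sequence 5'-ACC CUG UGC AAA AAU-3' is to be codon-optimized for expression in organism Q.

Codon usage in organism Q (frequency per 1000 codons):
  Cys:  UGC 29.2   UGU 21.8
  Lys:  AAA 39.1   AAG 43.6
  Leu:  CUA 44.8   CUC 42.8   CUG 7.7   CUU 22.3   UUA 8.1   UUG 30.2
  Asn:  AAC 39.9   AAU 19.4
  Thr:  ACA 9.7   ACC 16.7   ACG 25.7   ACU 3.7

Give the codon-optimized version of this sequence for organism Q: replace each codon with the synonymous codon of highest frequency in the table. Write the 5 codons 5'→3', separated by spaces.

ACG CUA UGC AAG AAC

Codon 1 (Thr): best is ACG at 25.7.
Codon 2 (Leu): best is CUA at 44.8.
Codon 3 (Cys): best is UGC at 29.2.
Codon 4 (Lys): best is AAG at 43.6.
Codon 5 (Asn): best is AAC at 39.9.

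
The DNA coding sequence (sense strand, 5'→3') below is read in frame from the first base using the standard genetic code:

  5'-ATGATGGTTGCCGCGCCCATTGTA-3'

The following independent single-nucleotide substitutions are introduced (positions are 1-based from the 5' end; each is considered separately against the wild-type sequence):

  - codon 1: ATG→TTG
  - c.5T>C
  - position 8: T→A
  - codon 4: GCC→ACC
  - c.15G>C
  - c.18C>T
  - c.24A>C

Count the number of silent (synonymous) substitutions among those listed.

Codon 1: ATG (Met) → TTG (Leu) — missense.
Codon 2: ATG (Met) → ACG (Thr) — missense.
Codon 3: GTT (Val) → GAT (Asp) — missense.
Codon 4: GCC (Ala) → ACC (Thr) — missense.
Codon 5: GCG (Ala) → GCC (Ala) — synonymous.
Codon 6: CCC (Pro) → CCT (Pro) — synonymous.
Codon 8: GTA (Val) → GTC (Val) — synonymous.
Synonymous: 3 of 7.

3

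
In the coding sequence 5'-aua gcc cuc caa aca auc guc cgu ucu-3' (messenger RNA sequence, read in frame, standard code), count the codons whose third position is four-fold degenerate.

6

Codon 1 AUA (Ile): third position 3-fold.
Codon 2 GCC (Ala): third position 4-fold.
Codon 3 CUC (Leu): third position 4-fold.
Codon 4 CAA (Gln): third position 2-fold.
Codon 5 ACA (Thr): third position 4-fold.
Codon 6 AUC (Ile): third position 3-fold.
Codon 7 GUC (Val): third position 4-fold.
Codon 8 CGU (Arg): third position 4-fold.
Codon 9 UCU (Ser): third position 4-fold.
Four-fold degenerate third positions: 6.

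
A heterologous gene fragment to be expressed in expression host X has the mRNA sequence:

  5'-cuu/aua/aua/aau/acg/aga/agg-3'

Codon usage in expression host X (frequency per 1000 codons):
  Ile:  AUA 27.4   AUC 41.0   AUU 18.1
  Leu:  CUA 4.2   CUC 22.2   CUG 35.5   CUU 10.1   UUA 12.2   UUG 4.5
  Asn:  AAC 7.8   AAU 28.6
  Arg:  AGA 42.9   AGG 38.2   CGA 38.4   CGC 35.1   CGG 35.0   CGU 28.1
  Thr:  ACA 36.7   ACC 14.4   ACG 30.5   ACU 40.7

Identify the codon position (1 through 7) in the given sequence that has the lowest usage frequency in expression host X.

Codon 1 CUU (Leu): 10.1 per 1000.
Codon 2 AUA (Ile): 27.4 per 1000.
Codon 3 AUA (Ile): 27.4 per 1000.
Codon 4 AAU (Asn): 28.6 per 1000.
Codon 5 ACG (Thr): 30.5 per 1000.
Codon 6 AGA (Arg): 42.9 per 1000.
Codon 7 AGG (Arg): 38.2 per 1000.
Lowest frequency is 10.1 at codon 1.

1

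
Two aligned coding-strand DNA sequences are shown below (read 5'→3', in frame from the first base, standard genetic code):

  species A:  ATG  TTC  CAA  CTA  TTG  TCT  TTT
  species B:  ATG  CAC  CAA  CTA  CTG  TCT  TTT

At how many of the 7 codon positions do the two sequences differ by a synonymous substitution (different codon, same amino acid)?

1

Codon 1: ATG Met / ATG Met — identical.
Codon 2: TTC Phe / CAC His — nonsynonymous.
Codon 3: CAA Gln / CAA Gln — identical.
Codon 4: CTA Leu / CTA Leu — identical.
Codon 5: TTG Leu / CTG Leu — synonymous.
Codon 6: TCT Ser / TCT Ser — identical.
Codon 7: TTT Phe / TTT Phe — identical.
Synonymous differences: 1.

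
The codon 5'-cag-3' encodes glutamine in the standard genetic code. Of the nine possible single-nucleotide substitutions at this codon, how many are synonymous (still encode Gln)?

1

Position 1: none → 0 synonymous.
Position 2: none → 0 synonymous.
Position 3: CAA → 1 synonymous.
Total: 0 + 0 + 1 = 1.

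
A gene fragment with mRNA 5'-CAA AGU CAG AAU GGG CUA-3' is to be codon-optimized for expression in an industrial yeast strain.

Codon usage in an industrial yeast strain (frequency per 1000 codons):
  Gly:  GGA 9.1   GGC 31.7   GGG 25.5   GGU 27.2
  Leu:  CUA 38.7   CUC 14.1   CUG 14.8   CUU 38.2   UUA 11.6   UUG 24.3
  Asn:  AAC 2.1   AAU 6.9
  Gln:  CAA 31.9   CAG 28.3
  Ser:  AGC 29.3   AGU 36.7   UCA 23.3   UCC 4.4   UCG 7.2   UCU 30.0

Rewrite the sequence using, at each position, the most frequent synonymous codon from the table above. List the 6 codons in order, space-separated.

Codon 1 (Gln): best is CAA at 31.9.
Codon 2 (Ser): best is AGU at 36.7.
Codon 3 (Gln): best is CAA at 31.9.
Codon 4 (Asn): best is AAU at 6.9.
Codon 5 (Gly): best is GGC at 31.7.
Codon 6 (Leu): best is CUA at 38.7.

CAA AGU CAA AAU GGC CUA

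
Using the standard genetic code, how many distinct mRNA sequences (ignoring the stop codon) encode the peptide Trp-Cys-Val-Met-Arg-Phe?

96

Trp: 1 codon.
Cys: 2 codons.
Val: 4 codons.
Met: 1 codon.
Arg: 6 codons.
Phe: 2 codons.
1 × 2 × 4 × 1 × 6 × 2 = 96.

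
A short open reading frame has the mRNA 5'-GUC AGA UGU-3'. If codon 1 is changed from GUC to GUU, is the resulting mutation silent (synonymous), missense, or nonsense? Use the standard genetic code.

silent

Position 3 falls in codon 1: GUC → Val.
After the substitution the codon is GUU → Val.
Both encode Val, so the change is synonymous.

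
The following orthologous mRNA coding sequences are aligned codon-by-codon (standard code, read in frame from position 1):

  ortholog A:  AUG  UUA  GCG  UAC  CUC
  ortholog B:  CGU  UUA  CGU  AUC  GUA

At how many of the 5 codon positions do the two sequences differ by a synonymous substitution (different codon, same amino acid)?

Codon 1: AUG Met / CGU Arg — nonsynonymous.
Codon 2: UUA Leu / UUA Leu — identical.
Codon 3: GCG Ala / CGU Arg — nonsynonymous.
Codon 4: UAC Tyr / AUC Ile — nonsynonymous.
Codon 5: CUC Leu / GUA Val — nonsynonymous.
Synonymous differences: 0.

0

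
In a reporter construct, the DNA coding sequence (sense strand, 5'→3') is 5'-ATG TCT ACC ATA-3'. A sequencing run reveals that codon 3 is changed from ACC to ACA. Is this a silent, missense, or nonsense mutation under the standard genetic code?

silent

Position 9 falls in codon 3: ACC → Thr.
After the substitution the codon is ACA → Thr.
Both encode Thr, so the change is synonymous.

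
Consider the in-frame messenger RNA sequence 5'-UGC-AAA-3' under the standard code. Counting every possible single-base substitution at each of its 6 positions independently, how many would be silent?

Codon 1 (UGC, Cys): 1 synonymous substitution.
Codon 2 (AAA, Lys): 1 synonymous substitution.
Total: 1 + 1 = 2.

2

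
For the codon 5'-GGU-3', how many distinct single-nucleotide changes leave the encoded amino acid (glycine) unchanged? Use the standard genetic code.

3

Position 1: none → 0 synonymous.
Position 2: none → 0 synonymous.
Position 3: GGC, GGA, GGG → 3 synonymous.
Total: 0 + 0 + 3 = 3.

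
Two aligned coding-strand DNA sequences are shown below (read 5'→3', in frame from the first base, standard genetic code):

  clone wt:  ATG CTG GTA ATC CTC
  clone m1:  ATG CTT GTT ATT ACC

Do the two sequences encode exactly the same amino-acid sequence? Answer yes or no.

no

Codon 1: ATG Met / ATG Met — identical.
Codon 2: CTG Leu / CTT Leu — synonymous.
Codon 3: GTA Val / GTT Val — synonymous.
Codon 4: ATC Ile / ATT Ile — synonymous.
Codon 5: CTC Leu / ACC Thr — nonsynonymous.
Nonsynonymous differences: 1 → different protein.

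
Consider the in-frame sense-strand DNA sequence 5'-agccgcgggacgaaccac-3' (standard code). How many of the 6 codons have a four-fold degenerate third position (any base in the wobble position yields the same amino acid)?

3

Codon 1 AGC (Ser): third position 2-fold.
Codon 2 CGC (Arg): third position 4-fold.
Codon 3 GGG (Gly): third position 4-fold.
Codon 4 ACG (Thr): third position 4-fold.
Codon 5 AAC (Asn): third position 2-fold.
Codon 6 CAC (His): third position 2-fold.
Four-fold degenerate third positions: 3.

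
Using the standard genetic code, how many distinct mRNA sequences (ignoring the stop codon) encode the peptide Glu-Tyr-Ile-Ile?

36

Glu: 2 codons.
Tyr: 2 codons.
Ile: 3 codons.
Ile: 3 codons.
2 × 2 × 3 × 3 = 36.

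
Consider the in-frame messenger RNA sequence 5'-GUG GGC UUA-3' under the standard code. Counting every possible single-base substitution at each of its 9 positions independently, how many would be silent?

8

Codon 1 (GUG, Val): 3 synonymous substitutions.
Codon 2 (GGC, Gly): 3 synonymous substitutions.
Codon 3 (UUA, Leu): 2 synonymous substitutions.
Total: 3 + 3 + 2 = 8.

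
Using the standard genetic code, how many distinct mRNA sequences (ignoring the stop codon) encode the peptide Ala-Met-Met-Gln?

Ala: 4 codons.
Met: 1 codon.
Met: 1 codon.
Gln: 2 codons.
4 × 1 × 1 × 2 = 8.

8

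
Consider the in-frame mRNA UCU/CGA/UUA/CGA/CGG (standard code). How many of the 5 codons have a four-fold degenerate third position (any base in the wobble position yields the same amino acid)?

Codon 1 UCU (Ser): third position 4-fold.
Codon 2 CGA (Arg): third position 4-fold.
Codon 3 UUA (Leu): third position 2-fold.
Codon 4 CGA (Arg): third position 4-fold.
Codon 5 CGG (Arg): third position 4-fold.
Four-fold degenerate third positions: 4.

4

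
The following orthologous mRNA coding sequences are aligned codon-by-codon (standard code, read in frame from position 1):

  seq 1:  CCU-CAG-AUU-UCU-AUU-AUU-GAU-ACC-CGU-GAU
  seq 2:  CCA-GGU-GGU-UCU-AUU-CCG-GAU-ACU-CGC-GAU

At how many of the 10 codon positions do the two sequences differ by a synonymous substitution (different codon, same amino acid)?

Codon 1: CCU Pro / CCA Pro — synonymous.
Codon 2: CAG Gln / GGU Gly — nonsynonymous.
Codon 3: AUU Ile / GGU Gly — nonsynonymous.
Codon 4: UCU Ser / UCU Ser — identical.
Codon 5: AUU Ile / AUU Ile — identical.
Codon 6: AUU Ile / CCG Pro — nonsynonymous.
Codon 7: GAU Asp / GAU Asp — identical.
Codon 8: ACC Thr / ACU Thr — synonymous.
Codon 9: CGU Arg / CGC Arg — synonymous.
Codon 10: GAU Asp / GAU Asp — identical.
Synonymous differences: 3.

3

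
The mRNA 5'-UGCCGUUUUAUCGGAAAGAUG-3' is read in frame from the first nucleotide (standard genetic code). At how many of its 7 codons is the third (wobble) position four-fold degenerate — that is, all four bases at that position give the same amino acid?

2

Codon 1 UGC (Cys): third position 2-fold.
Codon 2 CGU (Arg): third position 4-fold.
Codon 3 UUU (Phe): third position 2-fold.
Codon 4 AUC (Ile): third position 3-fold.
Codon 5 GGA (Gly): third position 4-fold.
Codon 6 AAG (Lys): third position 2-fold.
Codon 7 AUG (Met): third position 1-fold.
Four-fold degenerate third positions: 2.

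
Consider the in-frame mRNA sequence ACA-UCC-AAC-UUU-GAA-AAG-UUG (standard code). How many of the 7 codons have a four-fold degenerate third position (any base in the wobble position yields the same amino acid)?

2

Codon 1 ACA (Thr): third position 4-fold.
Codon 2 UCC (Ser): third position 4-fold.
Codon 3 AAC (Asn): third position 2-fold.
Codon 4 UUU (Phe): third position 2-fold.
Codon 5 GAA (Glu): third position 2-fold.
Codon 6 AAG (Lys): third position 2-fold.
Codon 7 UUG (Leu): third position 2-fold.
Four-fold degenerate third positions: 2.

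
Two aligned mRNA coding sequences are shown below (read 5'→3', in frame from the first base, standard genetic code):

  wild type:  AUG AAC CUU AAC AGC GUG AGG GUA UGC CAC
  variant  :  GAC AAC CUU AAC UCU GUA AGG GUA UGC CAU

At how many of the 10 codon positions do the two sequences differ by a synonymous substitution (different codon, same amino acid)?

3

Codon 1: AUG Met / GAC Asp — nonsynonymous.
Codon 2: AAC Asn / AAC Asn — identical.
Codon 3: CUU Leu / CUU Leu — identical.
Codon 4: AAC Asn / AAC Asn — identical.
Codon 5: AGC Ser / UCU Ser — synonymous.
Codon 6: GUG Val / GUA Val — synonymous.
Codon 7: AGG Arg / AGG Arg — identical.
Codon 8: GUA Val / GUA Val — identical.
Codon 9: UGC Cys / UGC Cys — identical.
Codon 10: CAC His / CAU His — synonymous.
Synonymous differences: 3.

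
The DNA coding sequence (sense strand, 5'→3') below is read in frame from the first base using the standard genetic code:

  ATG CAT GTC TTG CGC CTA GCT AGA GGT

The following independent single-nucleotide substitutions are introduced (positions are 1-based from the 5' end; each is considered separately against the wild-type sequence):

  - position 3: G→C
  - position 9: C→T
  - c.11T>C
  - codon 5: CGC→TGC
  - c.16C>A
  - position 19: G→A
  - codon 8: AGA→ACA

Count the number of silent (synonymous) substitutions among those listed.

1

Codon 1: ATG (Met) → ATC (Ile) — missense.
Codon 3: GTC (Val) → GTT (Val) — synonymous.
Codon 4: TTG (Leu) → TCG (Ser) — missense.
Codon 5: CGC (Arg) → TGC (Cys) — missense.
Codon 6: CTA (Leu) → ATA (Ile) — missense.
Codon 7: GCT (Ala) → ACT (Thr) — missense.
Codon 8: AGA (Arg) → ACA (Thr) — missense.
Synonymous: 1 of 7.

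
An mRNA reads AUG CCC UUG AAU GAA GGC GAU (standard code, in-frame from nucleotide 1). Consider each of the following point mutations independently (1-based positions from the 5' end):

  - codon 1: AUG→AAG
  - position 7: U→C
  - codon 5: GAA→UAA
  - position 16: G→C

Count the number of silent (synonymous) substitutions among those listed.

1

Codon 1: AUG (Met) → AAG (Lys) — missense.
Codon 3: UUG (Leu) → CUG (Leu) — synonymous.
Codon 5: GAA (Glu) → UAA (Stop) — nonsense.
Codon 6: GGC (Gly) → CGC (Arg) — missense.
Synonymous: 1 of 4.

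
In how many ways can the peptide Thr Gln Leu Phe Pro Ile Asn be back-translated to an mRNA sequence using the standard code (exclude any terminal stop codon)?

Thr: 4 codons.
Gln: 2 codons.
Leu: 6 codons.
Phe: 2 codons.
Pro: 4 codons.
Ile: 3 codons.
Asn: 2 codons.
4 × 2 × 6 × 2 × 4 × 3 × 2 = 2304.

2304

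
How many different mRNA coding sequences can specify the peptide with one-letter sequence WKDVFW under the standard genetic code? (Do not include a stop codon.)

32

Trp: 1 codon.
Lys: 2 codons.
Asp: 2 codons.
Val: 4 codons.
Phe: 2 codons.
Trp: 1 codon.
1 × 2 × 2 × 4 × 2 × 1 = 32.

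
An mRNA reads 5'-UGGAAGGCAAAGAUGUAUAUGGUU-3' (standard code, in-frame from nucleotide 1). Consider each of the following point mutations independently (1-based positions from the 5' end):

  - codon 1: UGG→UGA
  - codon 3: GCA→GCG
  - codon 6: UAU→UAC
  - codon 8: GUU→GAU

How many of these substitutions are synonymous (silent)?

2

Codon 1: UGG (Trp) → UGA (Stop) — nonsense.
Codon 3: GCA (Ala) → GCG (Ala) — synonymous.
Codon 6: UAU (Tyr) → UAC (Tyr) — synonymous.
Codon 8: GUU (Val) → GAU (Asp) — missense.
Synonymous: 2 of 4.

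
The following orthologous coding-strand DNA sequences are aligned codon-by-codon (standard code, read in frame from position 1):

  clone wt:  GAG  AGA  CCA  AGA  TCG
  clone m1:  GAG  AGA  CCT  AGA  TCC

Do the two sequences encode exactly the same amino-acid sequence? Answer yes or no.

Codon 1: GAG Glu / GAG Glu — identical.
Codon 2: AGA Arg / AGA Arg — identical.
Codon 3: CCA Pro / CCT Pro — synonymous.
Codon 4: AGA Arg / AGA Arg — identical.
Codon 5: TCG Ser / TCC Ser — synonymous.
Nonsynonymous differences: 0 → same protein.

yes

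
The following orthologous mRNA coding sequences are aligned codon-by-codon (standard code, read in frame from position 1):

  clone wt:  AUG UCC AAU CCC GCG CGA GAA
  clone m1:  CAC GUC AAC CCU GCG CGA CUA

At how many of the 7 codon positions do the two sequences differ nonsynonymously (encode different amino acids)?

Codon 1: AUG Met / CAC His — nonsynonymous.
Codon 2: UCC Ser / GUC Val — nonsynonymous.
Codon 3: AAU Asn / AAC Asn — synonymous.
Codon 4: CCC Pro / CCU Pro — synonymous.
Codon 5: GCG Ala / GCG Ala — identical.
Codon 6: CGA Arg / CGA Arg — identical.
Codon 7: GAA Glu / CUA Leu — nonsynonymous.
Nonsynonymous differences: 3.

3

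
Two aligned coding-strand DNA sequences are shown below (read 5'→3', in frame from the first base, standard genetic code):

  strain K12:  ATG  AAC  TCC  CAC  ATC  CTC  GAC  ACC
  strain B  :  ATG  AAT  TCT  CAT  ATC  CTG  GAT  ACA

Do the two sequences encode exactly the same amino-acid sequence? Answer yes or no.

Codon 1: ATG Met / ATG Met — identical.
Codon 2: AAC Asn / AAT Asn — synonymous.
Codon 3: TCC Ser / TCT Ser — synonymous.
Codon 4: CAC His / CAT His — synonymous.
Codon 5: ATC Ile / ATC Ile — identical.
Codon 6: CTC Leu / CTG Leu — synonymous.
Codon 7: GAC Asp / GAT Asp — synonymous.
Codon 8: ACC Thr / ACA Thr — synonymous.
Nonsynonymous differences: 0 → same protein.

yes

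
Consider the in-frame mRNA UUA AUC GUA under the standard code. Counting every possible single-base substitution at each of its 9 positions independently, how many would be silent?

Codon 1 (UUA, Leu): 2 synonymous substitutions.
Codon 2 (AUC, Ile): 2 synonymous substitutions.
Codon 3 (GUA, Val): 3 synonymous substitutions.
Total: 2 + 2 + 3 = 7.

7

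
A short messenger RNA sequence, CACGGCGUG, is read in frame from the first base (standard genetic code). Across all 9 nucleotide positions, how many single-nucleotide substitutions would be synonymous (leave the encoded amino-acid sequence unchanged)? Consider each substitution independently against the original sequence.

7

Codon 1 (CAC, His): 1 synonymous substitution.
Codon 2 (GGC, Gly): 3 synonymous substitutions.
Codon 3 (GUG, Val): 3 synonymous substitutions.
Total: 1 + 3 + 3 = 7.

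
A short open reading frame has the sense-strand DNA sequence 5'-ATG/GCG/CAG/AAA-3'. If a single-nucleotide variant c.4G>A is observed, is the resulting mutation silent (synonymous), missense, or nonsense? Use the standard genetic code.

missense

Position 4 falls in codon 2: GCG → Ala.
After the substitution the codon is ACG → Thr.
Ala ≠ Thr, so this is a missense mutation.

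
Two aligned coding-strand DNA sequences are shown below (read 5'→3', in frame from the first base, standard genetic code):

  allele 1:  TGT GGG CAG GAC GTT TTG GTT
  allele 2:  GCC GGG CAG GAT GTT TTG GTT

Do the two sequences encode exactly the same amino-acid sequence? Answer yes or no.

no

Codon 1: TGT Cys / GCC Ala — nonsynonymous.
Codon 2: GGG Gly / GGG Gly — identical.
Codon 3: CAG Gln / CAG Gln — identical.
Codon 4: GAC Asp / GAT Asp — synonymous.
Codon 5: GTT Val / GTT Val — identical.
Codon 6: TTG Leu / TTG Leu — identical.
Codon 7: GTT Val / GTT Val — identical.
Nonsynonymous differences: 1 → different protein.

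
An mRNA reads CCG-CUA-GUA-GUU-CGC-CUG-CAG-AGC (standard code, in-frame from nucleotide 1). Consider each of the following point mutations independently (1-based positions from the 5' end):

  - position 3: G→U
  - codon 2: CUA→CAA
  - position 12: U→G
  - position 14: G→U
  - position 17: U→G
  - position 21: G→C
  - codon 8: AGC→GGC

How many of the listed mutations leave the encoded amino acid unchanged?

2

Codon 1: CCG (Pro) → CCU (Pro) — synonymous.
Codon 2: CUA (Leu) → CAA (Gln) — missense.
Codon 4: GUU (Val) → GUG (Val) — synonymous.
Codon 5: CGC (Arg) → CUC (Leu) — missense.
Codon 6: CUG (Leu) → CGG (Arg) — missense.
Codon 7: CAG (Gln) → CAC (His) — missense.
Codon 8: AGC (Ser) → GGC (Gly) — missense.
Synonymous: 2 of 7.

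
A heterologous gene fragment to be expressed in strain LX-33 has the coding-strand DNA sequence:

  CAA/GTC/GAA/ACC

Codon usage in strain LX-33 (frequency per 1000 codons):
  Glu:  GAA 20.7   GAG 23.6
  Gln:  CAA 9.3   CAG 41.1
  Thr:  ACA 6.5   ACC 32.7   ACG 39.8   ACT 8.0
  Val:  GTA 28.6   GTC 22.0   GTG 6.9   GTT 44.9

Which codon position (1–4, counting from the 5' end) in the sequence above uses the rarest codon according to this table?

Codon 1 CAA (Gln): 9.3 per 1000.
Codon 2 GTC (Val): 22.0 per 1000.
Codon 3 GAA (Glu): 20.7 per 1000.
Codon 4 ACC (Thr): 32.7 per 1000.
Lowest frequency is 9.3 at codon 1.

1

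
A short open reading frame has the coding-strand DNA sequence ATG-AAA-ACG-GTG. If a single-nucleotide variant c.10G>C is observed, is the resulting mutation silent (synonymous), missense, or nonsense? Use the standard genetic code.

missense

Position 10 falls in codon 4: GTG → Val.
After the substitution the codon is CTG → Leu.
Val ≠ Leu, so this is a missense mutation.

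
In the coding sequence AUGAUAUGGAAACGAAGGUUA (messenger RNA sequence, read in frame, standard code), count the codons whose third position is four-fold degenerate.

1

Codon 1 AUG (Met): third position 1-fold.
Codon 2 AUA (Ile): third position 3-fold.
Codon 3 UGG (Trp): third position 1-fold.
Codon 4 AAA (Lys): third position 2-fold.
Codon 5 CGA (Arg): third position 4-fold.
Codon 6 AGG (Arg): third position 2-fold.
Codon 7 UUA (Leu): third position 2-fold.
Four-fold degenerate third positions: 1.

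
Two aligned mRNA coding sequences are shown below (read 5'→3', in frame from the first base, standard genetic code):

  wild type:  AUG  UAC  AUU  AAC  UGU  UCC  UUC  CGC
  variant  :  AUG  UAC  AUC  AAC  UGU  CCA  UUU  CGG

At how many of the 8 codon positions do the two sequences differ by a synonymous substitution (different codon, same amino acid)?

3

Codon 1: AUG Met / AUG Met — identical.
Codon 2: UAC Tyr / UAC Tyr — identical.
Codon 3: AUU Ile / AUC Ile — synonymous.
Codon 4: AAC Asn / AAC Asn — identical.
Codon 5: UGU Cys / UGU Cys — identical.
Codon 6: UCC Ser / CCA Pro — nonsynonymous.
Codon 7: UUC Phe / UUU Phe — synonymous.
Codon 8: CGC Arg / CGG Arg — synonymous.
Synonymous differences: 3.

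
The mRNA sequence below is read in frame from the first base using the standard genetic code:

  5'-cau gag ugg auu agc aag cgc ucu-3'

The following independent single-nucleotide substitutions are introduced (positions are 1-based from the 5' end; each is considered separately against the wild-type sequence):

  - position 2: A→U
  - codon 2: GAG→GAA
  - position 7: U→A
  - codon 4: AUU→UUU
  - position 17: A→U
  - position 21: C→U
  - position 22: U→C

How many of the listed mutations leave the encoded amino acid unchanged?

2

Codon 1: CAU (His) → CUU (Leu) — missense.
Codon 2: GAG (Glu) → GAA (Glu) — synonymous.
Codon 3: UGG (Trp) → AGG (Arg) — missense.
Codon 4: AUU (Ile) → UUU (Phe) — missense.
Codon 6: AAG (Lys) → AUG (Met) — missense.
Codon 7: CGC (Arg) → CGU (Arg) — synonymous.
Codon 8: UCU (Ser) → CCU (Pro) — missense.
Synonymous: 2 of 7.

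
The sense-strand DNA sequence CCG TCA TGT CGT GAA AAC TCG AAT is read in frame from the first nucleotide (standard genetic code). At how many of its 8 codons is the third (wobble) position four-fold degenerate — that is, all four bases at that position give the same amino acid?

Codon 1 CCG (Pro): third position 4-fold.
Codon 2 TCA (Ser): third position 4-fold.
Codon 3 TGT (Cys): third position 2-fold.
Codon 4 CGT (Arg): third position 4-fold.
Codon 5 GAA (Glu): third position 2-fold.
Codon 6 AAC (Asn): third position 2-fold.
Codon 7 TCG (Ser): third position 4-fold.
Codon 8 AAT (Asn): third position 2-fold.
Four-fold degenerate third positions: 4.

4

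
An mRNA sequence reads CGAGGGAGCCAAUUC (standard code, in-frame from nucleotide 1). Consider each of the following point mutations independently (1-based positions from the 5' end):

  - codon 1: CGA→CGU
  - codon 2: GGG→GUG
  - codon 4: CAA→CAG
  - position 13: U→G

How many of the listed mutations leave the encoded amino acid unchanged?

Codon 1: CGA (Arg) → CGU (Arg) — synonymous.
Codon 2: GGG (Gly) → GUG (Val) — missense.
Codon 4: CAA (Gln) → CAG (Gln) — synonymous.
Codon 5: UUC (Phe) → GUC (Val) — missense.
Synonymous: 2 of 4.

2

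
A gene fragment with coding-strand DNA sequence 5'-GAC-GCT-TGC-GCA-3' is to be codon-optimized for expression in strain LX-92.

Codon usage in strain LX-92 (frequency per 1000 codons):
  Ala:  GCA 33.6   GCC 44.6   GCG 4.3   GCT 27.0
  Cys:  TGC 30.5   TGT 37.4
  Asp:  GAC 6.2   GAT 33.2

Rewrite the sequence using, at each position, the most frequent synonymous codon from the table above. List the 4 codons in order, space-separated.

GAT GCC TGT GCC

Codon 1 (Asp): best is GAT at 33.2.
Codon 2 (Ala): best is GCC at 44.6.
Codon 3 (Cys): best is TGT at 37.4.
Codon 4 (Ala): best is GCC at 44.6.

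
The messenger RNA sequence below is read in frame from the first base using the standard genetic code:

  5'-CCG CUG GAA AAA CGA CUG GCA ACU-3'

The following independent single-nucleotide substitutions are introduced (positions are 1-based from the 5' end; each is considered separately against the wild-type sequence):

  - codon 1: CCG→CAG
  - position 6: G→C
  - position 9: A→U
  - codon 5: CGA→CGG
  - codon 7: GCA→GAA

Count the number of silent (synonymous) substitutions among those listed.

Codon 1: CCG (Pro) → CAG (Gln) — missense.
Codon 2: CUG (Leu) → CUC (Leu) — synonymous.
Codon 3: GAA (Glu) → GAU (Asp) — missense.
Codon 5: CGA (Arg) → CGG (Arg) — synonymous.
Codon 7: GCA (Ala) → GAA (Glu) — missense.
Synonymous: 2 of 5.

2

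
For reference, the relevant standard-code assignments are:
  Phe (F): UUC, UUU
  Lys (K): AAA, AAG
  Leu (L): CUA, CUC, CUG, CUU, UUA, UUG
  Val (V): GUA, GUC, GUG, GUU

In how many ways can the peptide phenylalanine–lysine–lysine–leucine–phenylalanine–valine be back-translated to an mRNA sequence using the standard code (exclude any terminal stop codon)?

Phe: 2 codons.
Lys: 2 codons.
Lys: 2 codons.
Leu: 6 codons.
Phe: 2 codons.
Val: 4 codons.
2 × 2 × 2 × 6 × 2 × 4 = 384.

384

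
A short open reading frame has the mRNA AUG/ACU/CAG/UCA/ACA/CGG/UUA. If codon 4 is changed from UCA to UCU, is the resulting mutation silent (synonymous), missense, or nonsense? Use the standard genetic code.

silent

Position 12 falls in codon 4: UCA → Ser.
After the substitution the codon is UCU → Ser.
Both encode Ser, so the change is synonymous.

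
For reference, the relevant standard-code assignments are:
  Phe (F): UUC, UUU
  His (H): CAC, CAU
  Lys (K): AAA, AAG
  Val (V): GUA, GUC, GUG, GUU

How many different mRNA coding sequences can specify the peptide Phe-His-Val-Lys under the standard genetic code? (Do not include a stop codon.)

Phe: 2 codons.
His: 2 codons.
Val: 4 codons.
Lys: 2 codons.
2 × 2 × 4 × 2 = 32.

32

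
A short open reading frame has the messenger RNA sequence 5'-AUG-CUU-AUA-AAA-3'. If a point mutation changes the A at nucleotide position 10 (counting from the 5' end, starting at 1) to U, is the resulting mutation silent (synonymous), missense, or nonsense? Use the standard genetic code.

nonsense

Position 10 falls in codon 4: AAA → Lys.
After the substitution the codon is UAA → Stop.
The new codon is a stop codon, so this is a nonsense mutation.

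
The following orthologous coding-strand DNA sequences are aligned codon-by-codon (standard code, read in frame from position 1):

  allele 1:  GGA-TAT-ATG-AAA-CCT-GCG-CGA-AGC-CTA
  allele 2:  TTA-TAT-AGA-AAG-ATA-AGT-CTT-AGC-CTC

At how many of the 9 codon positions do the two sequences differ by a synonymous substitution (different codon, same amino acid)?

Codon 1: GGA Gly / TTA Leu — nonsynonymous.
Codon 2: TAT Tyr / TAT Tyr — identical.
Codon 3: ATG Met / AGA Arg — nonsynonymous.
Codon 4: AAA Lys / AAG Lys — synonymous.
Codon 5: CCT Pro / ATA Ile — nonsynonymous.
Codon 6: GCG Ala / AGT Ser — nonsynonymous.
Codon 7: CGA Arg / CTT Leu — nonsynonymous.
Codon 8: AGC Ser / AGC Ser — identical.
Codon 9: CTA Leu / CTC Leu — synonymous.
Synonymous differences: 2.

2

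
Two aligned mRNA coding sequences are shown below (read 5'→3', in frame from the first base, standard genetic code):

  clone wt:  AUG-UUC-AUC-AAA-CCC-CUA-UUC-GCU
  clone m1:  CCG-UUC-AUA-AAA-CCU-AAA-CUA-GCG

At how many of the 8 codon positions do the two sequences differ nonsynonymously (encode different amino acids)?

Codon 1: AUG Met / CCG Pro — nonsynonymous.
Codon 2: UUC Phe / UUC Phe — identical.
Codon 3: AUC Ile / AUA Ile — synonymous.
Codon 4: AAA Lys / AAA Lys — identical.
Codon 5: CCC Pro / CCU Pro — synonymous.
Codon 6: CUA Leu / AAA Lys — nonsynonymous.
Codon 7: UUC Phe / CUA Leu — nonsynonymous.
Codon 8: GCU Ala / GCG Ala — synonymous.
Nonsynonymous differences: 3.

3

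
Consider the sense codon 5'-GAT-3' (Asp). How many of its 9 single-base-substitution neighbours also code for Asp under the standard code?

Position 1: none → 0 synonymous.
Position 2: none → 0 synonymous.
Position 3: GAC → 1 synonymous.
Total: 0 + 0 + 1 = 1.

1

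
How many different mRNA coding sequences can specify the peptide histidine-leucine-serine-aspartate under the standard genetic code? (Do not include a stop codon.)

144

His: 2 codons.
Leu: 6 codons.
Ser: 6 codons.
Asp: 2 codons.
2 × 6 × 6 × 2 = 144.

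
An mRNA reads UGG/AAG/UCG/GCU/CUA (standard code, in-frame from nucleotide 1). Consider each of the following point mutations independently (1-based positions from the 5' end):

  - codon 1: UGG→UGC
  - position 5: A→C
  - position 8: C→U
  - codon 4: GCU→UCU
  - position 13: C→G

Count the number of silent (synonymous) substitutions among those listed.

0

Codon 1: UGG (Trp) → UGC (Cys) — missense.
Codon 2: AAG (Lys) → ACG (Thr) — missense.
Codon 3: UCG (Ser) → UUG (Leu) — missense.
Codon 4: GCU (Ala) → UCU (Ser) — missense.
Codon 5: CUA (Leu) → GUA (Val) — missense.
Synonymous: 0 of 5.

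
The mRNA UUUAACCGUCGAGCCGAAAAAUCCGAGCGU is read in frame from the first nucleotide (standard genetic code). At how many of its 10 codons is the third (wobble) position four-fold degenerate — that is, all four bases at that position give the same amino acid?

Codon 1 UUU (Phe): third position 2-fold.
Codon 2 AAC (Asn): third position 2-fold.
Codon 3 CGU (Arg): third position 4-fold.
Codon 4 CGA (Arg): third position 4-fold.
Codon 5 GCC (Ala): third position 4-fold.
Codon 6 GAA (Glu): third position 2-fold.
Codon 7 AAA (Lys): third position 2-fold.
Codon 8 UCC (Ser): third position 4-fold.
Codon 9 GAG (Glu): third position 2-fold.
Codon 10 CGU (Arg): third position 4-fold.
Four-fold degenerate third positions: 5.

5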